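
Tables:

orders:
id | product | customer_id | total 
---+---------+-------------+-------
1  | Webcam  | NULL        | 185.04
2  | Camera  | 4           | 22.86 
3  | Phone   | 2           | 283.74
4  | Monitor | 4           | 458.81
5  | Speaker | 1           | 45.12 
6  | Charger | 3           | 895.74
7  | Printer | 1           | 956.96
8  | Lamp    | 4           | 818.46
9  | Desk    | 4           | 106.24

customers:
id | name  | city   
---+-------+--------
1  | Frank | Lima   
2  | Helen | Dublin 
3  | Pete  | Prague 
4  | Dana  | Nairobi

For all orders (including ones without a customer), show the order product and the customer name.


LEFT JOIN keeps every row from orders (the left table); where customer_id has no match in customers, the customer columns become NULL. Walk through each order:
  - order 1 (Webcam): customer_id=NULL, no match -> kept with NULL
  - order 2 (Camera): customer_id=4 -> matches Dana
  - order 3 (Phone): customer_id=2 -> matches Helen
  - order 4 (Monitor): customer_id=4 -> matches Dana
  - order 5 (Speaker): customer_id=1 -> matches Frank
  - order 6 (Charger): customer_id=3 -> matches Pete
  - order 7 (Printer): customer_id=1 -> matches Frank
  - order 8 (Lamp): customer_id=4 -> matches Dana
  - order 9 (Desk): customer_id=4 -> matches Dana
All 9 rows appear; 1 has NULL customer.

SQL:
SELECT a.product, b.name AS customer
FROM orders a
LEFT JOIN customers b ON a.customer_id = b.id

Result:
product | customer
--------+---------
Webcam  | NULL    
Camera  | Dana    
Phone   | Helen   
Monitor | Dana    
Speaker | Frank   
Charger | Pete    
Printer | Frank   
Lamp    | Dana    
Desk    | Dana    


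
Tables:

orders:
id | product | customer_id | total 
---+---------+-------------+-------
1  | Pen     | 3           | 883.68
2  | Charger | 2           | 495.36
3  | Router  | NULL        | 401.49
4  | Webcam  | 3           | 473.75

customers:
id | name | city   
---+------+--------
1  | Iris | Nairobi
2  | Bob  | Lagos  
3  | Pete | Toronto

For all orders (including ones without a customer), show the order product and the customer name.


LEFT JOIN keeps every row from orders (the left table); where customer_id has no match in customers, the customer columns become NULL. Walk through each order:
  - order 1 (Pen): customer_id=3 -> matches Pete
  - order 2 (Charger): customer_id=2 -> matches Bob
  - order 3 (Router): customer_id=NULL, no match -> kept with NULL
  - order 4 (Webcam): customer_id=3 -> matches Pete
All 4 rows appear; 1 has NULL customer.

SQL:
SELECT a.product, b.name AS customer
FROM orders a
LEFT JOIN customers b ON a.customer_id = b.id

Result:
product | customer
--------+---------
Pen     | Pete    
Charger | Bob     
Router  | NULL    
Webcam  | Pete    


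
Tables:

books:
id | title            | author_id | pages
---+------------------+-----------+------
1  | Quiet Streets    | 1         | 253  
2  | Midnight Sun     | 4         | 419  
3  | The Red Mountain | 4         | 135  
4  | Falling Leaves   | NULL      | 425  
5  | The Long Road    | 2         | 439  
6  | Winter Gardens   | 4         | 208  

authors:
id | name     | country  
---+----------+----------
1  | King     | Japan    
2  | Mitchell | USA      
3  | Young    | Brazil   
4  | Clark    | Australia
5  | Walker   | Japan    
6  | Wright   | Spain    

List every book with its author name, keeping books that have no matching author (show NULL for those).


LEFT JOIN keeps every row from books (the left table); where author_id has no match in authors, the author columns become NULL. Walk through each book:
  - book 1 (Quiet Streets): author_id=1 -> matches King
  - book 2 (Midnight Sun): author_id=4 -> matches Clark
  - book 3 (The Red Mountain): author_id=4 -> matches Clark
  - book 4 (Falling Leaves): author_id=NULL, no match -> kept with NULL
  - book 5 (The Long Road): author_id=2 -> matches Mitchell
  - book 6 (Winter Gardens): author_id=4 -> matches Clark
All 6 rows appear; 1 has NULL author.

SQL:
SELECT a.title, b.name AS author
FROM books a
LEFT JOIN authors b ON a.author_id = b.id

Result:
title            | author  
-----------------+---------
Quiet Streets    | King    
Midnight Sun     | Clark   
The Red Mountain | Clark   
Falling Leaves   | NULL    
The Long Road    | Mitchell
Winter Gardens   | Clark   


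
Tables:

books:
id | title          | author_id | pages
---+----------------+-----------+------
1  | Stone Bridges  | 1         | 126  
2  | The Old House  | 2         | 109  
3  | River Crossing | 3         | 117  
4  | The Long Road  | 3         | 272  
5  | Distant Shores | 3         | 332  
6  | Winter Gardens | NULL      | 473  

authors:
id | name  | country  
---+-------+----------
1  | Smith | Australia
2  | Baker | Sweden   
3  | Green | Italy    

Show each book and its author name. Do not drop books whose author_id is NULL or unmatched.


LEFT JOIN keeps every row from books (the left table); where author_id has no match in authors, the author columns become NULL. Walk through each book:
  - book 1 (Stone Bridges): author_id=1 -> matches Smith
  - book 2 (The Old House): author_id=2 -> matches Baker
  - book 3 (River Crossing): author_id=3 -> matches Green
  - book 4 (The Long Road): author_id=3 -> matches Green
  - book 5 (Distant Shores): author_id=3 -> matches Green
  - book 6 (Winter Gardens): author_id=NULL, no match -> kept with NULL
All 6 rows appear; 1 has NULL author.

SQL:
SELECT a.title, b.name AS author
FROM books a
LEFT JOIN authors b ON a.author_id = b.id

Result:
title          | author
---------------+-------
Stone Bridges  | Smith 
The Old House  | Baker 
River Crossing | Green 
The Long Road  | Green 
Distant Shores | Green 
Winter Gardens | NULL  


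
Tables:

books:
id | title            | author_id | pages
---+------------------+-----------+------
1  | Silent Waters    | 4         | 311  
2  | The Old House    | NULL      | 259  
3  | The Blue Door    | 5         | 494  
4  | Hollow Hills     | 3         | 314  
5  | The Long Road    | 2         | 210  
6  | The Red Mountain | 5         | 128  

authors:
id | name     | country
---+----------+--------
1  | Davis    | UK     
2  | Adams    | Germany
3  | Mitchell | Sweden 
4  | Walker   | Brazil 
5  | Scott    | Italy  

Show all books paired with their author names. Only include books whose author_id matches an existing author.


INNER JOIN keeps only books rows whose author_id matches an id in authors. Walk through each book:
  - book 1 (Silent Waters): author_id=4 -> matches Walker
  - book 2 (The Old House): author_id=NULL, no match -> dropped
  - book 3 (The Blue Door): author_id=5 -> matches Scott
  - book 4 (Hollow Hills): author_id=3 -> matches Mitchell
  - book 5 (The Long Road): author_id=2 -> matches Adams
  - book 6 (The Red Mountain): author_id=5 -> matches Scott
So 1 of 6 rows is dropped.

SQL:
SELECT a.title, b.name AS author
FROM books a
INNER JOIN authors b ON a.author_id = b.id

Result:
title            | author  
-----------------+---------
Silent Waters    | Walker  
The Blue Door    | Scott   
Hollow Hills     | Mitchell
The Long Road    | Adams   
The Red Mountain | Scott   


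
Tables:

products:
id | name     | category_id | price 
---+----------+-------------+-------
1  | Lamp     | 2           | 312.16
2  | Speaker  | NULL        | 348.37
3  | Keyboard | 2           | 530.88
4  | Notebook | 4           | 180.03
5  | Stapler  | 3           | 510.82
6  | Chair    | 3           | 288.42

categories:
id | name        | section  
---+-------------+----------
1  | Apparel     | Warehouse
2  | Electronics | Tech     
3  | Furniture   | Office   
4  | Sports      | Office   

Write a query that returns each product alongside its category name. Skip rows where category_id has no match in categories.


INNER JOIN keeps only products rows whose category_id matches an id in categories. Walk through each product:
  - product 1 (Lamp): category_id=2 -> matches Electronics
  - product 2 (Speaker): category_id=NULL, no match -> dropped
  - product 3 (Keyboard): category_id=2 -> matches Electronics
  - product 4 (Notebook): category_id=4 -> matches Sports
  - product 5 (Stapler): category_id=3 -> matches Furniture
  - product 6 (Chair): category_id=3 -> matches Furniture
So 1 of 6 rows is dropped.

SQL:
SELECT a.name, b.name AS category
FROM products a
INNER JOIN categories b ON a.category_id = b.id

Result:
name     | category   
---------+------------
Lamp     | Electronics
Keyboard | Electronics
Notebook | Sports     
Stapler  | Furniture  
Chair    | Furniture  


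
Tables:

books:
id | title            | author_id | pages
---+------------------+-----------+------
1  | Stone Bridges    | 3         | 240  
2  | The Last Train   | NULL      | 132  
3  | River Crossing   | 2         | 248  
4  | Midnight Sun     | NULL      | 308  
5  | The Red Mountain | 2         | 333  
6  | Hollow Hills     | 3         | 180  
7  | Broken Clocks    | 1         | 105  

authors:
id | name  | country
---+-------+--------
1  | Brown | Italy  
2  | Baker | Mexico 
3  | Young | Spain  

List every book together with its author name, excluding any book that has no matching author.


INNER JOIN keeps only books rows whose author_id matches an id in authors. Walk through each book:
  - book 1 (Stone Bridges): author_id=3 -> matches Young
  - book 2 (The Last Train): author_id=NULL, no match -> dropped
  - book 3 (River Crossing): author_id=2 -> matches Baker
  - book 4 (Midnight Sun): author_id=NULL, no match -> dropped
  - book 5 (The Red Mountain): author_id=2 -> matches Baker
  - book 6 (Hollow Hills): author_id=3 -> matches Young
  - book 7 (Broken Clocks): author_id=1 -> matches Brown
So 2 of 7 rows are dropped.

SQL:
SELECT a.title, b.name AS author
FROM books a
INNER JOIN authors b ON a.author_id = b.id

Result:
title            | author
-----------------+-------
Stone Bridges    | Young 
River Crossing   | Baker 
The Red Mountain | Baker 
Hollow Hills     | Young 
Broken Clocks    | Brown 


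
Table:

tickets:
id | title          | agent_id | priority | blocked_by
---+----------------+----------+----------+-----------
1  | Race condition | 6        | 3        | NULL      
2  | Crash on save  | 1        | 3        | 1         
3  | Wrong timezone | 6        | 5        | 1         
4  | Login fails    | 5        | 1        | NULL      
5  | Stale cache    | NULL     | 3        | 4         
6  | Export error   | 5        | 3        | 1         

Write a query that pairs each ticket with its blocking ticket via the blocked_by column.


This is a self-join: tickets is joined to a second copy of itself, matching each row's blocked_by to another row's id. Use LEFT JOIN so rows with blocked_by=NULL are kept.
  - ticket 1 (Race condition): blocked_by=NULL -> NULL
  - ticket 2 (Crash on save): blocked_by=1 -> Race condition
  - ticket 3 (Wrong timezone): blocked_by=1 -> Race condition
  - ticket 4 (Login fails): blocked_by=NULL -> NULL
  - ticket 5 (Stale cache): blocked_by=4 -> Login fails
  - ticket 6 (Export error): blocked_by=1 -> Race condition

SQL:
SELECT a.title AS item, b.title AS blocked_by
FROM tickets a
LEFT JOIN tickets b ON a.blocked_by = b.id

Result:
item           | blocked_by    
---------------+---------------
Race condition | NULL          
Crash on save  | Race condition
Wrong timezone | Race condition
Login fails    | NULL          
Stale cache    | Login fails   
Export error   | Race condition


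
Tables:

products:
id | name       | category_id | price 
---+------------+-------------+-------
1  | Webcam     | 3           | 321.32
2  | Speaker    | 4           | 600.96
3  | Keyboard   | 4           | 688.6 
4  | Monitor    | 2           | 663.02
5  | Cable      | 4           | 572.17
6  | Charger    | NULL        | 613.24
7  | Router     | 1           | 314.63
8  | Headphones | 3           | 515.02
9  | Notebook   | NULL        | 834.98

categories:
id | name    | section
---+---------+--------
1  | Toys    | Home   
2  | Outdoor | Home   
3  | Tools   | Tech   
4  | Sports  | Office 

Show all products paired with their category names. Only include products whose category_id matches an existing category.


INNER JOIN keeps only products rows whose category_id matches an id in categories. Walk through each product:
  - product 1 (Webcam): category_id=3 -> matches Tools
  - product 2 (Speaker): category_id=4 -> matches Sports
  - product 3 (Keyboard): category_id=4 -> matches Sports
  - product 4 (Monitor): category_id=2 -> matches Outdoor
  - product 5 (Cable): category_id=4 -> matches Sports
  - product 6 (Charger): category_id=NULL, no match -> dropped
  - product 7 (Router): category_id=1 -> matches Toys
  - product 8 (Headphones): category_id=3 -> matches Tools
  - product 9 (Notebook): category_id=NULL, no match -> dropped
So 2 of 9 rows are dropped.

SQL:
SELECT a.name, b.name AS category
FROM products a
INNER JOIN categories b ON a.category_id = b.id

Result:
name       | category
-----------+---------
Webcam     | Tools   
Speaker    | Sports  
Keyboard   | Sports  
Monitor    | Outdoor 
Cable      | Sports  
Router     | Toys    
Headphones | Tools   


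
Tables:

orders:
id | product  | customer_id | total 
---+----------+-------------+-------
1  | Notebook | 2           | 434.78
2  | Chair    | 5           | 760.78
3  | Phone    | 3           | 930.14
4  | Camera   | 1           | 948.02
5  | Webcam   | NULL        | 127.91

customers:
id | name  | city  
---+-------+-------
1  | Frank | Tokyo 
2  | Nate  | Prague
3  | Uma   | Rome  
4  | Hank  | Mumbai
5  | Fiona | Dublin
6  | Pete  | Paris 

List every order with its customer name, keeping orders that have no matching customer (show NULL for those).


LEFT JOIN keeps every row from orders (the left table); where customer_id has no match in customers, the customer columns become NULL. Walk through each order:
  - order 1 (Notebook): customer_id=2 -> matches Nate
  - order 2 (Chair): customer_id=5 -> matches Fiona
  - order 3 (Phone): customer_id=3 -> matches Uma
  - order 4 (Camera): customer_id=1 -> matches Frank
  - order 5 (Webcam): customer_id=NULL, no match -> kept with NULL
All 5 rows appear; 1 has NULL customer.

SQL:
SELECT a.product, b.name AS customer
FROM orders a
LEFT JOIN customers b ON a.customer_id = b.id

Result:
product  | customer
---------+---------
Notebook | Nate    
Chair    | Fiona   
Phone    | Uma     
Camera   | Frank   
Webcam   | NULL    


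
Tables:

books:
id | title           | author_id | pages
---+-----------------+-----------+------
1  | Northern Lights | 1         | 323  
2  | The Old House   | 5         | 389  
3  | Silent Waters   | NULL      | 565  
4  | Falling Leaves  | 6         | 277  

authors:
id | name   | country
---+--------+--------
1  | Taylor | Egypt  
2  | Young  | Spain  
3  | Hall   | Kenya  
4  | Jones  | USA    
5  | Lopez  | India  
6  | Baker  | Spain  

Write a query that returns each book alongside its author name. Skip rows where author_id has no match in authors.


INNER JOIN keeps only books rows whose author_id matches an id in authors. Walk through each book:
  - book 1 (Northern Lights): author_id=1 -> matches Taylor
  - book 2 (The Old House): author_id=5 -> matches Lopez
  - book 3 (Silent Waters): author_id=NULL, no match -> dropped
  - book 4 (Falling Leaves): author_id=6 -> matches Baker
So 1 of 4 rows is dropped.

SQL:
SELECT a.title, b.name AS author
FROM books a
INNER JOIN authors b ON a.author_id = b.id

Result:
title           | author
----------------+-------
Northern Lights | Taylor
The Old House   | Lopez 
Falling Leaves  | Baker 


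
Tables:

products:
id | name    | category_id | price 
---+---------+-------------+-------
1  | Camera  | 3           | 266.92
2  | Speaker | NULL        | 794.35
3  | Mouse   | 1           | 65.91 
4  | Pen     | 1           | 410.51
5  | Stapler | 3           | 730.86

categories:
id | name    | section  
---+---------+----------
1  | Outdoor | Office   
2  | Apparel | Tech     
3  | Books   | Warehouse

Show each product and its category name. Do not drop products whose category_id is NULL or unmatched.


LEFT JOIN keeps every row from products (the left table); where category_id has no match in categories, the category columns become NULL. Walk through each product:
  - product 1 (Camera): category_id=3 -> matches Books
  - product 2 (Speaker): category_id=NULL, no match -> kept with NULL
  - product 3 (Mouse): category_id=1 -> matches Outdoor
  - product 4 (Pen): category_id=1 -> matches Outdoor
  - product 5 (Stapler): category_id=3 -> matches Books
All 5 rows appear; 1 has NULL category.

SQL:
SELECT a.name, b.name AS category
FROM products a
LEFT JOIN categories b ON a.category_id = b.id

Result:
name    | category
--------+---------
Camera  | Books   
Speaker | NULL    
Mouse   | Outdoor 
Pen     | Outdoor 
Stapler | Books   


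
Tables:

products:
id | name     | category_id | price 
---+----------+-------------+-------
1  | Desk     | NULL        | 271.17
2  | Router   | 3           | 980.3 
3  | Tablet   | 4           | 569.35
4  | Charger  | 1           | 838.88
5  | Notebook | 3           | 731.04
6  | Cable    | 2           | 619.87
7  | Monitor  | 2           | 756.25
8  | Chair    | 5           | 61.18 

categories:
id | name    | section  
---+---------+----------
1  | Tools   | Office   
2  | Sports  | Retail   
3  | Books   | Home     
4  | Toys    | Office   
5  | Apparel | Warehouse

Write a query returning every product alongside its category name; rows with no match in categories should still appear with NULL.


LEFT JOIN keeps every row from products (the left table); where category_id has no match in categories, the category columns become NULL. Walk through each product:
  - product 1 (Desk): category_id=NULL, no match -> kept with NULL
  - product 2 (Router): category_id=3 -> matches Books
  - product 3 (Tablet): category_id=4 -> matches Toys
  - product 4 (Charger): category_id=1 -> matches Tools
  - product 5 (Notebook): category_id=3 -> matches Books
  - product 6 (Cable): category_id=2 -> matches Sports
  - product 7 (Monitor): category_id=2 -> matches Sports
  - product 8 (Chair): category_id=5 -> matches Apparel
All 8 rows appear; 1 has NULL category.

SQL:
SELECT a.name, b.name AS category
FROM products a
LEFT JOIN categories b ON a.category_id = b.id

Result:
name     | category
---------+---------
Desk     | NULL    
Router   | Books   
Tablet   | Toys    
Charger  | Tools   
Notebook | Books   
Cable    | Sports  
Monitor  | Sports  
Chair    | Apparel 


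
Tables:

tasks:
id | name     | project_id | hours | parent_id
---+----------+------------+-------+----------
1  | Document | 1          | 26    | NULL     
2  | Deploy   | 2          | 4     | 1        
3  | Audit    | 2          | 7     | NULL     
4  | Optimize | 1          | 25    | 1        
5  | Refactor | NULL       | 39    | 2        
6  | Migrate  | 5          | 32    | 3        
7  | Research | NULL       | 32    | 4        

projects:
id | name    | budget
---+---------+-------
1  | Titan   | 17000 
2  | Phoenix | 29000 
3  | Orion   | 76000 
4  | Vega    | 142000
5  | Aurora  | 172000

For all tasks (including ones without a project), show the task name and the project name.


LEFT JOIN keeps every row from tasks (the left table); where project_id has no match in projects, the project columns become NULL. Walk through each task:
  - task 1 (Document): project_id=1 -> matches Titan
  - task 2 (Deploy): project_id=2 -> matches Phoenix
  - task 3 (Audit): project_id=2 -> matches Phoenix
  - task 4 (Optimize): project_id=1 -> matches Titan
  - task 5 (Refactor): project_id=NULL, no match -> kept with NULL
  - task 6 (Migrate): project_id=5 -> matches Aurora
  - task 7 (Research): project_id=NULL, no match -> kept with NULL
All 7 rows appear; 2 have NULL project.

SQL:
SELECT a.name, b.name AS project
FROM tasks a
LEFT JOIN projects b ON a.project_id = b.id

Result:
name     | project
---------+--------
Document | Titan  
Deploy   | Phoenix
Audit    | Phoenix
Optimize | Titan  
Refactor | NULL   
Migrate  | Aurora 
Research | NULL   


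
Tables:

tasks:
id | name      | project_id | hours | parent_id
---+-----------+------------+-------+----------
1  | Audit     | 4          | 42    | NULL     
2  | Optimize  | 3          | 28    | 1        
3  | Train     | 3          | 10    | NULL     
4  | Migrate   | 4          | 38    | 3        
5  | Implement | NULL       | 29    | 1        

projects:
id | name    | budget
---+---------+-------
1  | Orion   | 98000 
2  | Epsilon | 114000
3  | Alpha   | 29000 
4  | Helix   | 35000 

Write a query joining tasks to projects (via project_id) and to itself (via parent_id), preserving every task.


Two LEFT JOINs from the same base table tasks: one to projects via project_id, one to tasks itself via parent_id. Both are LEFT so every task is preserved.
Match against projects:
  - task 1 (Audit): project_id=4 -> matches Helix
  - task 2 (Optimize): project_id=3 -> matches Alpha
  - task 3 (Train): project_id=3 -> matches Alpha
  - task 4 (Migrate): project_id=4 -> matches Helix
  - task 5 (Implement): project_id=NULL, no match -> kept with NULL
Match against tasks (self):
  - task 1 (Audit): parent_id=NULL -> NULL
  - task 2 (Optimize): parent_id=1 -> Audit
  - task 3 (Train): parent_id=NULL -> NULL
  - task 4 (Migrate): parent_id=3 -> Train
  - task 5 (Implement): parent_id=1 -> Audit

SQL:
SELECT a.name, b.name AS project, c.name AS parent
FROM tasks a
LEFT JOIN projects b ON a.project_id = b.id
LEFT JOIN tasks c ON a.parent_id = c.id

Result:
name      | project | parent
----------+---------+-------
Audit     | Helix   | NULL  
Optimize  | Alpha   | Audit 
Train     | Alpha   | NULL  
Migrate   | Helix   | Train 
Implement | NULL    | Audit 


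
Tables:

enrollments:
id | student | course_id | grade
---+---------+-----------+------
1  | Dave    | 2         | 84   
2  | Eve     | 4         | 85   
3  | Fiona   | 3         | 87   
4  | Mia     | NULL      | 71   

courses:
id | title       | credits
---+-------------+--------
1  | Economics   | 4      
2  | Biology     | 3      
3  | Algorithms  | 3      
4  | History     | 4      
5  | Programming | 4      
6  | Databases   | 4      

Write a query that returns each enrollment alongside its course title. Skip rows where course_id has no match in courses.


INNER JOIN keeps only enrollments rows whose course_id matches an id in courses. Walk through each enrollment:
  - enrollment 1 (Dave): course_id=2 -> matches Biology
  - enrollment 2 (Eve): course_id=4 -> matches History
  - enrollment 3 (Fiona): course_id=3 -> matches Algorithms
  - enrollment 4 (Mia): course_id=NULL, no match -> dropped
So 1 of 4 rows is dropped.

SQL:
SELECT a.student, b.title AS course
FROM enrollments a
INNER JOIN courses b ON a.course_id = b.id

Result:
student | course    
--------+-----------
Dave    | Biology   
Eve     | History   
Fiona   | Algorithms


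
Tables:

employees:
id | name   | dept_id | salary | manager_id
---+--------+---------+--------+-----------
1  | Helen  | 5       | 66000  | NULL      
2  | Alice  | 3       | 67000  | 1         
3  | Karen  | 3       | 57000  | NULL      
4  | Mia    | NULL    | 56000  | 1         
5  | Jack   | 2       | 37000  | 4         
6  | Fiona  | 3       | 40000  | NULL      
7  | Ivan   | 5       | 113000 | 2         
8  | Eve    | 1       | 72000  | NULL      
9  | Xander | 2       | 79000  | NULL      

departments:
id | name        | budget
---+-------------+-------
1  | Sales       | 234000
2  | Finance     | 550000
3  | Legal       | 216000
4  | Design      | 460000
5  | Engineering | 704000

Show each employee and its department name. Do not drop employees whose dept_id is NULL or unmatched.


LEFT JOIN keeps every row from employees (the left table); where dept_id has no match in departments, the department columns become NULL. Walk through each employee:
  - employee 1 (Helen): dept_id=5 -> matches Engineering
  - employee 2 (Alice): dept_id=3 -> matches Legal
  - employee 3 (Karen): dept_id=3 -> matches Legal
  - employee 4 (Mia): dept_id=NULL, no match -> kept with NULL
  - employee 5 (Jack): dept_id=2 -> matches Finance
  - employee 6 (Fiona): dept_id=3 -> matches Legal
  - employee 7 (Ivan): dept_id=5 -> matches Engineering
  - employee 8 (Eve): dept_id=1 -> matches Sales
  - employee 9 (Xander): dept_id=2 -> matches Finance
All 9 rows appear; 1 has NULL department.

SQL:
SELECT a.name, b.name AS department
FROM employees a
LEFT JOIN departments b ON a.dept_id = b.id

Result:
name   | department 
-------+------------
Helen  | Engineering
Alice  | Legal      
Karen  | Legal      
Mia    | NULL       
Jack   | Finance    
Fiona  | Legal      
Ivan   | Engineering
Eve    | Sales      
Xander | Finance    


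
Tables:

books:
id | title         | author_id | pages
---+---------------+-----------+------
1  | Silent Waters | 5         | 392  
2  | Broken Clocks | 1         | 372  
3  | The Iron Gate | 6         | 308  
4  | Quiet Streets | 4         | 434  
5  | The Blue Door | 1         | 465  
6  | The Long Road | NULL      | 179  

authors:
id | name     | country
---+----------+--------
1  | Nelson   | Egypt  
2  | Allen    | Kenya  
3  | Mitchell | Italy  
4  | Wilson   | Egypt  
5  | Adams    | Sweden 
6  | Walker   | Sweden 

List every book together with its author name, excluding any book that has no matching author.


INNER JOIN keeps only books rows whose author_id matches an id in authors. Walk through each book:
  - book 1 (Silent Waters): author_id=5 -> matches Adams
  - book 2 (Broken Clocks): author_id=1 -> matches Nelson
  - book 3 (The Iron Gate): author_id=6 -> matches Walker
  - book 4 (Quiet Streets): author_id=4 -> matches Wilson
  - book 5 (The Blue Door): author_id=1 -> matches Nelson
  - book 6 (The Long Road): author_id=NULL, no match -> dropped
So 1 of 6 rows is dropped.

SQL:
SELECT a.title, b.name AS author
FROM books a
INNER JOIN authors b ON a.author_id = b.id

Result:
title         | author
--------------+-------
Silent Waters | Adams 
Broken Clocks | Nelson
The Iron Gate | Walker
Quiet Streets | Wilson
The Blue Door | Nelson


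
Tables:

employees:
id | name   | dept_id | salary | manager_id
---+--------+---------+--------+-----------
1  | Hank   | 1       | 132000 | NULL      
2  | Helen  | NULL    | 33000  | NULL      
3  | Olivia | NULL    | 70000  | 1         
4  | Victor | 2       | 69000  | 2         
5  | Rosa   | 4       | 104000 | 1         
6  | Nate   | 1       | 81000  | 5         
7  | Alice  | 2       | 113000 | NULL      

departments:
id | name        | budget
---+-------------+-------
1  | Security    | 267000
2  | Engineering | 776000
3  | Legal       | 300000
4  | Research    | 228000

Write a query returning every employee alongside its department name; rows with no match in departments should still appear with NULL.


LEFT JOIN keeps every row from employees (the left table); where dept_id has no match in departments, the department columns become NULL. Walk through each employee:
  - employee 1 (Hank): dept_id=1 -> matches Security
  - employee 2 (Helen): dept_id=NULL, no match -> kept with NULL
  - employee 3 (Olivia): dept_id=NULL, no match -> kept with NULL
  - employee 4 (Victor): dept_id=2 -> matches Engineering
  - employee 5 (Rosa): dept_id=4 -> matches Research
  - employee 6 (Nate): dept_id=1 -> matches Security
  - employee 7 (Alice): dept_id=2 -> matches Engineering
All 7 rows appear; 2 have NULL department.

SQL:
SELECT a.name, b.name AS department
FROM employees a
LEFT JOIN departments b ON a.dept_id = b.id

Result:
name   | department 
-------+------------
Hank   | Security   
Helen  | NULL       
Olivia | NULL       
Victor | Engineering
Rosa   | Research   
Nate   | Security   
Alice  | Engineering


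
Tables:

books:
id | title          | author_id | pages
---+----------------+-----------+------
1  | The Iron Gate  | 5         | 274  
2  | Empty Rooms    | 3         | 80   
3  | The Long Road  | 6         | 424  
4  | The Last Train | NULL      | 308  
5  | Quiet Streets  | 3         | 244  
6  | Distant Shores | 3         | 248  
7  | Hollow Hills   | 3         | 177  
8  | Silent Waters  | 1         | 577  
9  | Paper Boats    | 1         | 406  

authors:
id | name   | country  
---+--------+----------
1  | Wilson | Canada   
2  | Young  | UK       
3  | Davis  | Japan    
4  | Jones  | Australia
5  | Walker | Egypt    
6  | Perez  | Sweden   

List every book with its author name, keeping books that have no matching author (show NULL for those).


LEFT JOIN keeps every row from books (the left table); where author_id has no match in authors, the author columns become NULL. Walk through each book:
  - book 1 (The Iron Gate): author_id=5 -> matches Walker
  - book 2 (Empty Rooms): author_id=3 -> matches Davis
  - book 3 (The Long Road): author_id=6 -> matches Perez
  - book 4 (The Last Train): author_id=NULL, no match -> kept with NULL
  - book 5 (Quiet Streets): author_id=3 -> matches Davis
  - book 6 (Distant Shores): author_id=3 -> matches Davis
  - book 7 (Hollow Hills): author_id=3 -> matches Davis
  - book 8 (Silent Waters): author_id=1 -> matches Wilson
  - book 9 (Paper Boats): author_id=1 -> matches Wilson
All 9 rows appear; 1 has NULL author.

SQL:
SELECT a.title, b.name AS author
FROM books a
LEFT JOIN authors b ON a.author_id = b.id

Result:
title          | author
---------------+-------
The Iron Gate  | Walker
Empty Rooms    | Davis 
The Long Road  | Perez 
The Last Train | NULL  
Quiet Streets  | Davis 
Distant Shores | Davis 
Hollow Hills   | Davis 
Silent Waters  | Wilson
Paper Boats    | Wilson


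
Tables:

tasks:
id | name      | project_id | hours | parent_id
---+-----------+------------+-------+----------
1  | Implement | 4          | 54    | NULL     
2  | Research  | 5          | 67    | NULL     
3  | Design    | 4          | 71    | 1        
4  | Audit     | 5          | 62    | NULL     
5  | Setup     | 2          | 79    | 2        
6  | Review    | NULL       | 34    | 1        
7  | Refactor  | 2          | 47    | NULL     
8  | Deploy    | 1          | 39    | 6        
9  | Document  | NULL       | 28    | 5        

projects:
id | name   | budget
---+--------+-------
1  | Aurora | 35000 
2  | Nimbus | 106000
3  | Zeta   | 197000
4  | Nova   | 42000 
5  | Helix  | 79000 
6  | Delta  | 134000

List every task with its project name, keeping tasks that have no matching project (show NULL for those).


LEFT JOIN keeps every row from tasks (the left table); where project_id has no match in projects, the project columns become NULL. Walk through each task:
  - task 1 (Implement): project_id=4 -> matches Nova
  - task 2 (Research): project_id=5 -> matches Helix
  - task 3 (Design): project_id=4 -> matches Nova
  - task 4 (Audit): project_id=5 -> matches Helix
  - task 5 (Setup): project_id=2 -> matches Nimbus
  - task 6 (Review): project_id=NULL, no match -> kept with NULL
  - task 7 (Refactor): project_id=2 -> matches Nimbus
  - task 8 (Deploy): project_id=1 -> matches Aurora
  - task 9 (Document): project_id=NULL, no match -> kept with NULL
All 9 rows appear; 2 have NULL project.

SQL:
SELECT a.name, b.name AS project
FROM tasks a
LEFT JOIN projects b ON a.project_id = b.id

Result:
name      | project
----------+--------
Implement | Nova   
Research  | Helix  
Design    | Nova   
Audit     | Helix  
Setup     | Nimbus 
Review    | NULL   
Refactor  | Nimbus 
Deploy    | Aurora 
Document  | NULL   


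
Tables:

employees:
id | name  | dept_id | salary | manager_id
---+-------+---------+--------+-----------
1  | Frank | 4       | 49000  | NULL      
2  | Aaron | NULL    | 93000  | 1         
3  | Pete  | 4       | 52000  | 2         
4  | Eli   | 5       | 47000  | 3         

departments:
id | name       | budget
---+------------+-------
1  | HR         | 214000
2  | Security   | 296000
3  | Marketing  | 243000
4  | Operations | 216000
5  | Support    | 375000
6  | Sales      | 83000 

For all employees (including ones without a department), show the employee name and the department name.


LEFT JOIN keeps every row from employees (the left table); where dept_id has no match in departments, the department columns become NULL. Walk through each employee:
  - employee 1 (Frank): dept_id=4 -> matches Operations
  - employee 2 (Aaron): dept_id=NULL, no match -> kept with NULL
  - employee 3 (Pete): dept_id=4 -> matches Operations
  - employee 4 (Eli): dept_id=5 -> matches Support
All 4 rows appear; 1 has NULL department.

SQL:
SELECT a.name, b.name AS department
FROM employees a
LEFT JOIN departments b ON a.dept_id = b.id

Result:
name  | department
------+-----------
Frank | Operations
Aaron | NULL      
Pete  | Operations
Eli   | Support   


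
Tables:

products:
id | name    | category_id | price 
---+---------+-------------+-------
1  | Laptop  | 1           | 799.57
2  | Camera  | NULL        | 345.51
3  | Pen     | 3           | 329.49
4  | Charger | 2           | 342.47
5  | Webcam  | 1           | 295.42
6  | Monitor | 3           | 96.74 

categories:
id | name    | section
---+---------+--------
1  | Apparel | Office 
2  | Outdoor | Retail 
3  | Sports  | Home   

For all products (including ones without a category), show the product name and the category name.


LEFT JOIN keeps every row from products (the left table); where category_id has no match in categories, the category columns become NULL. Walk through each product:
  - product 1 (Laptop): category_id=1 -> matches Apparel
  - product 2 (Camera): category_id=NULL, no match -> kept with NULL
  - product 3 (Pen): category_id=3 -> matches Sports
  - product 4 (Charger): category_id=2 -> matches Outdoor
  - product 5 (Webcam): category_id=1 -> matches Apparel
  - product 6 (Monitor): category_id=3 -> matches Sports
All 6 rows appear; 1 has NULL category.

SQL:
SELECT a.name, b.name AS category
FROM products a
LEFT JOIN categories b ON a.category_id = b.id

Result:
name    | category
--------+---------
Laptop  | Apparel 
Camera  | NULL    
Pen     | Sports  
Charger | Outdoor 
Webcam  | Apparel 
Monitor | Sports  


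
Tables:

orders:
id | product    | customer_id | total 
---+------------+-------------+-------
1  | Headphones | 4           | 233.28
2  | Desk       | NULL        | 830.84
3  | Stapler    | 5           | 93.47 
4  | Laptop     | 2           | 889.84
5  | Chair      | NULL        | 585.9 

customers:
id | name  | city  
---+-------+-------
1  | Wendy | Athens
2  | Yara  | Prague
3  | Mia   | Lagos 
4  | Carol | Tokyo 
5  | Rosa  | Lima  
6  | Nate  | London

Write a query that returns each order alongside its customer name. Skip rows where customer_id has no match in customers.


INNER JOIN keeps only orders rows whose customer_id matches an id in customers. Walk through each order:
  - order 1 (Headphones): customer_id=4 -> matches Carol
  - order 2 (Desk): customer_id=NULL, no match -> dropped
  - order 3 (Stapler): customer_id=5 -> matches Rosa
  - order 4 (Laptop): customer_id=2 -> matches Yara
  - order 5 (Chair): customer_id=NULL, no match -> dropped
So 2 of 5 rows are dropped.

SQL:
SELECT a.product, b.name AS customer
FROM orders a
INNER JOIN customers b ON a.customer_id = b.id

Result:
product    | customer
-----------+---------
Headphones | Carol   
Stapler    | Rosa    
Laptop     | Yara    


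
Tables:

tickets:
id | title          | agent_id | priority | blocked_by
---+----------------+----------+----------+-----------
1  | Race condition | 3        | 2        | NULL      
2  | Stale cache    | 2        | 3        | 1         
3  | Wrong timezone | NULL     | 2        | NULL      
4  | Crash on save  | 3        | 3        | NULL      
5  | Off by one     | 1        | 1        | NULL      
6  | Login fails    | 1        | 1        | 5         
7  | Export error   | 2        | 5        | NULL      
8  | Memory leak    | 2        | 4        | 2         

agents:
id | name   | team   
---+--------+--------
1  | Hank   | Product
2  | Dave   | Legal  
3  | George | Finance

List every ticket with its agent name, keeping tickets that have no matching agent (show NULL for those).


LEFT JOIN keeps every row from tickets (the left table); where agent_id has no match in agents, the agent columns become NULL. Walk through each ticket:
  - ticket 1 (Race condition): agent_id=3 -> matches George
  - ticket 2 (Stale cache): agent_id=2 -> matches Dave
  - ticket 3 (Wrong timezone): agent_id=NULL, no match -> kept with NULL
  - ticket 4 (Crash on save): agent_id=3 -> matches George
  - ticket 5 (Off by one): agent_id=1 -> matches Hank
  - ticket 6 (Login fails): agent_id=1 -> matches Hank
  - ticket 7 (Export error): agent_id=2 -> matches Dave
  - ticket 8 (Memory leak): agent_id=2 -> matches Dave
All 8 rows appear; 1 has NULL agent.

SQL:
SELECT a.title, b.name AS agent
FROM tickets a
LEFT JOIN agents b ON a.agent_id = b.id

Result:
title          | agent 
---------------+-------
Race condition | George
Stale cache    | Dave  
Wrong timezone | NULL  
Crash on save  | George
Off by one     | Hank  
Login fails    | Hank  
Export error   | Dave  
Memory leak    | Dave  


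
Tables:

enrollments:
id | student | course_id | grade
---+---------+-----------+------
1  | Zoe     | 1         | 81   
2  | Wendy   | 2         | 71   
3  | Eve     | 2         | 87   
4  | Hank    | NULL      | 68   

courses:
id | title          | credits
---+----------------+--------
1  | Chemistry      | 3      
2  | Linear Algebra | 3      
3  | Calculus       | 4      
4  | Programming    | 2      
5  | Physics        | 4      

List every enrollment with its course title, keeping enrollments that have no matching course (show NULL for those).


LEFT JOIN keeps every row from enrollments (the left table); where course_id has no match in courses, the course columns become NULL. Walk through each enrollment:
  - enrollment 1 (Zoe): course_id=1 -> matches Chemistry
  - enrollment 2 (Wendy): course_id=2 -> matches Linear Algebra
  - enrollment 3 (Eve): course_id=2 -> matches Linear Algebra
  - enrollment 4 (Hank): course_id=NULL, no match -> kept with NULL
All 4 rows appear; 1 has NULL course.

SQL:
SELECT a.student, b.title AS course
FROM enrollments a
LEFT JOIN courses b ON a.course_id = b.id

Result:
student | course        
--------+---------------
Zoe     | Chemistry     
Wendy   | Linear Algebra
Eve     | Linear Algebra
Hank    | NULL          


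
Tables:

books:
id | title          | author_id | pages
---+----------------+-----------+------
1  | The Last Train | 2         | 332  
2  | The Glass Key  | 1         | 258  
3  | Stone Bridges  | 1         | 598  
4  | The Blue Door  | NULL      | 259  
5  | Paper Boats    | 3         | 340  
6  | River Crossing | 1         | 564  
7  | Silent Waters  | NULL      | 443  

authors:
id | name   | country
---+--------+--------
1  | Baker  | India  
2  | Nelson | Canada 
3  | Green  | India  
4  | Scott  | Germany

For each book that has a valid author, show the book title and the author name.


INNER JOIN keeps only books rows whose author_id matches an id in authors. Walk through each book:
  - book 1 (The Last Train): author_id=2 -> matches Nelson
  - book 2 (The Glass Key): author_id=1 -> matches Baker
  - book 3 (Stone Bridges): author_id=1 -> matches Baker
  - book 4 (The Blue Door): author_id=NULL, no match -> dropped
  - book 5 (Paper Boats): author_id=3 -> matches Green
  - book 6 (River Crossing): author_id=1 -> matches Baker
  - book 7 (Silent Waters): author_id=NULL, no match -> dropped
So 2 of 7 rows are dropped.

SQL:
SELECT a.title, b.name AS author
FROM books a
INNER JOIN authors b ON a.author_id = b.id

Result:
title          | author
---------------+-------
The Last Train | Nelson
The Glass Key  | Baker 
Stone Bridges  | Baker 
Paper Boats    | Green 
River Crossing | Baker 


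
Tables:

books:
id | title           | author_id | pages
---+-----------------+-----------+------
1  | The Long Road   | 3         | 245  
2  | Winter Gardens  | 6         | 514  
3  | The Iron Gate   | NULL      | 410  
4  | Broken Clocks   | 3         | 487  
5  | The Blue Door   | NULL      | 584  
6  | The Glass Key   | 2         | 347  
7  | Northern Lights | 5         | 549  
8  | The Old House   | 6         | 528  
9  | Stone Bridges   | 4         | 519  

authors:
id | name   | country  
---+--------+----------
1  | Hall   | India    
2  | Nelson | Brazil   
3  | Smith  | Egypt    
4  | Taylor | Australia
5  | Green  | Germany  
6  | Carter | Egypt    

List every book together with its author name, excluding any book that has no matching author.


INNER JOIN keeps only books rows whose author_id matches an id in authors. Walk through each book:
  - book 1 (The Long Road): author_id=3 -> matches Smith
  - book 2 (Winter Gardens): author_id=6 -> matches Carter
  - book 3 (The Iron Gate): author_id=NULL, no match -> dropped
  - book 4 (Broken Clocks): author_id=3 -> matches Smith
  - book 5 (The Blue Door): author_id=NULL, no match -> dropped
  - book 6 (The Glass Key): author_id=2 -> matches Nelson
  - book 7 (Northern Lights): author_id=5 -> matches Green
  - book 8 (The Old House): author_id=6 -> matches Carter
  - book 9 (Stone Bridges): author_id=4 -> matches Taylor
So 2 of 9 rows are dropped.

SQL:
SELECT a.title, b.name AS author
FROM books a
INNER JOIN authors b ON a.author_id = b.id

Result:
title           | author
----------------+-------
The Long Road   | Smith 
Winter Gardens  | Carter
Broken Clocks   | Smith 
The Glass Key   | Nelson
Northern Lights | Green 
The Old House   | Carter
Stone Bridges   | Taylor
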